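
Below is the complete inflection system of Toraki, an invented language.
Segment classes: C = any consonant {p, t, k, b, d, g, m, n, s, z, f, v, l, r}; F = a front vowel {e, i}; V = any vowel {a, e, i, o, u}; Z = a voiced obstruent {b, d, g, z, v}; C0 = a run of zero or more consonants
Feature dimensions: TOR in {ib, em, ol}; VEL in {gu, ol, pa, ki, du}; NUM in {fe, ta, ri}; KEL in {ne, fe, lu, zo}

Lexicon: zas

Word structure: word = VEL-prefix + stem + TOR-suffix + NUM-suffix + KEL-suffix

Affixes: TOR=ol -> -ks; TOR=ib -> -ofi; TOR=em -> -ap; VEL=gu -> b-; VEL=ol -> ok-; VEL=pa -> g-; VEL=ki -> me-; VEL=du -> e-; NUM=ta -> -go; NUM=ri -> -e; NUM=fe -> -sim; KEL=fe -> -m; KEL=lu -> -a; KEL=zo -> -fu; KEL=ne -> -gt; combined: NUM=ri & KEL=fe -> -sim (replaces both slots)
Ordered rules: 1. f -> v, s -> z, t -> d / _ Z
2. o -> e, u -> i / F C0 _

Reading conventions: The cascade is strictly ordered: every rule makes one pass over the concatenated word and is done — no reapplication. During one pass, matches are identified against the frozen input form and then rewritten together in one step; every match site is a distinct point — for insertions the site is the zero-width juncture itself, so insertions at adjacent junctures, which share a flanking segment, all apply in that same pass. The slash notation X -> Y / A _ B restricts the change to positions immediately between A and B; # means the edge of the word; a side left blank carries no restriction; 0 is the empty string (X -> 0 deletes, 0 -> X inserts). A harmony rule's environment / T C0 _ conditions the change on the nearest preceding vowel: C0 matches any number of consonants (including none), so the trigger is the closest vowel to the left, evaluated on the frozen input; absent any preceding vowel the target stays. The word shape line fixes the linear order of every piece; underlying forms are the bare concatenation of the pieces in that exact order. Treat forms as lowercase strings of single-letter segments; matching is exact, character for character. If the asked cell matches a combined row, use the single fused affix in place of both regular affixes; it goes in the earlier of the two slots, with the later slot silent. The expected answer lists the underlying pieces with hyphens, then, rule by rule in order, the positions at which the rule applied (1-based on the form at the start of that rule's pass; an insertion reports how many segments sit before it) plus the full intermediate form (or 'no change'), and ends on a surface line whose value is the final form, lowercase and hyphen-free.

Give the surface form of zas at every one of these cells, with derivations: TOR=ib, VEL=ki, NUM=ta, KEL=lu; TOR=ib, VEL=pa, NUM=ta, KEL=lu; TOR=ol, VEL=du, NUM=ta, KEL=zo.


cell TOR=ib, VEL=ki, NUM=ta, KEL=lu:
underlying: me-zas-ofi-go-a
1. f -> v, s -> z, t -> d / _ Z: no change
2. o -> e, u -> i / F C0 _: fires at position(s) 10: mezasofigea
surface: mezasofigea

cell TOR=ib, VEL=pa, NUM=ta, KEL=lu:
underlying: g-zas-ofi-go-a
1. f -> v, s -> z, t -> d / _ Z: no change
2. o -> e, u -> i / F C0 _: fires at position(s) 9: gzasofigea
surface: gzasofigea

cell TOR=ol, VEL=du, NUM=ta, KEL=zo:
underlying: e-zas-ks-go-fu
1. f -> v, s -> z, t -> d / _ Z: fires at position(s) 6: ezaskzgofu
2. o -> e, u -> i / F C0 _: no change
surface: ezaskzgofu


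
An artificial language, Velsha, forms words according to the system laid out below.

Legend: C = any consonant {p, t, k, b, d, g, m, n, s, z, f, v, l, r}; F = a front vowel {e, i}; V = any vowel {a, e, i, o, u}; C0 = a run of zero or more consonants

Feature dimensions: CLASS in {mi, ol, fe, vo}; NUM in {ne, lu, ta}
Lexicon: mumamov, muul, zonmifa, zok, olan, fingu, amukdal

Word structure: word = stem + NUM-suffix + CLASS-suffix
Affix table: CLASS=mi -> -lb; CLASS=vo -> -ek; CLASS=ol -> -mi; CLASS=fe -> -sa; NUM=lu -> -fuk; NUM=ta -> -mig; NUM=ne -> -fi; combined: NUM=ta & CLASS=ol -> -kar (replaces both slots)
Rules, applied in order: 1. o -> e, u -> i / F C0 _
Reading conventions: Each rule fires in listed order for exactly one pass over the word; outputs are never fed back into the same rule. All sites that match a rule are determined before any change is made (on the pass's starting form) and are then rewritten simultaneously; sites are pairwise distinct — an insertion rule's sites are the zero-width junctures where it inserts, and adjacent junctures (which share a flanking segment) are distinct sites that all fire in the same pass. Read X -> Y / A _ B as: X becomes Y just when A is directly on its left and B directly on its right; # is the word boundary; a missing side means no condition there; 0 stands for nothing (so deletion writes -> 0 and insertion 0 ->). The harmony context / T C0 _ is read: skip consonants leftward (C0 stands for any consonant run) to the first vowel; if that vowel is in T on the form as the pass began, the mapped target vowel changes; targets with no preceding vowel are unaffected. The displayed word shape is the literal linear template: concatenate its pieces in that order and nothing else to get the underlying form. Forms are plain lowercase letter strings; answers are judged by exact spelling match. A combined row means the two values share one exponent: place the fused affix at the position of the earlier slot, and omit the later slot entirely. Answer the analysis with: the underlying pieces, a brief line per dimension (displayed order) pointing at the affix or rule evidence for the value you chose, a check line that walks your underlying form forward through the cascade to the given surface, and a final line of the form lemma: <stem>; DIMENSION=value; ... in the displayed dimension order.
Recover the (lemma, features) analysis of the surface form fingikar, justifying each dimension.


underlying: fingu-kar
CLASS=ol - signalled by the combined affix row
NUM=ta - signalled by the combined affix row
check: fingukar -> fingikar
lemma: fingu; CLASS=ol; NUM=ta


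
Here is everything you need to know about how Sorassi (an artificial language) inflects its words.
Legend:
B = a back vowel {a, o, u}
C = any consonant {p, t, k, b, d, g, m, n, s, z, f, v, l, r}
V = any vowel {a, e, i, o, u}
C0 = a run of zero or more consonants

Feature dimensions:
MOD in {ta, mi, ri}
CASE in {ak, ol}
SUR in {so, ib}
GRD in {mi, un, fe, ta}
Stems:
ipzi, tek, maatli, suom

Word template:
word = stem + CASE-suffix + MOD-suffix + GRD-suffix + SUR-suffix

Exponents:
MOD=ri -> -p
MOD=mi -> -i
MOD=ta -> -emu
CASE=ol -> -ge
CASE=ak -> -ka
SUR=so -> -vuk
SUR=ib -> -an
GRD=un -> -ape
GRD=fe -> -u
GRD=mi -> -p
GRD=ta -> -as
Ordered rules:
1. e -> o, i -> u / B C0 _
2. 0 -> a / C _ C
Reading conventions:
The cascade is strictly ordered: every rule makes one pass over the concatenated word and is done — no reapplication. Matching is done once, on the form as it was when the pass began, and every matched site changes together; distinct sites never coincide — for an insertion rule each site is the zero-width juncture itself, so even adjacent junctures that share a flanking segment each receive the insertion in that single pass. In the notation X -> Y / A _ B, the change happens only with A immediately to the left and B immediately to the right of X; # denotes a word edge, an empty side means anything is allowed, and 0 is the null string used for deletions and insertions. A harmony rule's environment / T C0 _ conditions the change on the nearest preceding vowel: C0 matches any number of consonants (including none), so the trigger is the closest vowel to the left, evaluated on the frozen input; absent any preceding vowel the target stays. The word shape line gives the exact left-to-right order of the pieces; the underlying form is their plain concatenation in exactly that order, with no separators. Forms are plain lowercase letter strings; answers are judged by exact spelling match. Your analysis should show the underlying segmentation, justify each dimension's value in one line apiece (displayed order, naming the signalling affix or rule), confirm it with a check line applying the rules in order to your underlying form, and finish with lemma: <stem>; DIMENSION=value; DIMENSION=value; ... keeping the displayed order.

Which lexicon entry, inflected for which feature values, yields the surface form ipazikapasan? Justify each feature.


underlying: ipzi-ka-p-as-an
MOD=ri - signalled by the affix -p
CASE=ak - signalled by the affix -ka
SUR=ib - signalled by the affix -an
GRD=ta - signalled by the affix -as
check: ipzikapasan -> ipzikapasan -> ipazikapasan
lemma: ipzi; MOD=ri; CASE=ak; SUR=ib; GRD=ta


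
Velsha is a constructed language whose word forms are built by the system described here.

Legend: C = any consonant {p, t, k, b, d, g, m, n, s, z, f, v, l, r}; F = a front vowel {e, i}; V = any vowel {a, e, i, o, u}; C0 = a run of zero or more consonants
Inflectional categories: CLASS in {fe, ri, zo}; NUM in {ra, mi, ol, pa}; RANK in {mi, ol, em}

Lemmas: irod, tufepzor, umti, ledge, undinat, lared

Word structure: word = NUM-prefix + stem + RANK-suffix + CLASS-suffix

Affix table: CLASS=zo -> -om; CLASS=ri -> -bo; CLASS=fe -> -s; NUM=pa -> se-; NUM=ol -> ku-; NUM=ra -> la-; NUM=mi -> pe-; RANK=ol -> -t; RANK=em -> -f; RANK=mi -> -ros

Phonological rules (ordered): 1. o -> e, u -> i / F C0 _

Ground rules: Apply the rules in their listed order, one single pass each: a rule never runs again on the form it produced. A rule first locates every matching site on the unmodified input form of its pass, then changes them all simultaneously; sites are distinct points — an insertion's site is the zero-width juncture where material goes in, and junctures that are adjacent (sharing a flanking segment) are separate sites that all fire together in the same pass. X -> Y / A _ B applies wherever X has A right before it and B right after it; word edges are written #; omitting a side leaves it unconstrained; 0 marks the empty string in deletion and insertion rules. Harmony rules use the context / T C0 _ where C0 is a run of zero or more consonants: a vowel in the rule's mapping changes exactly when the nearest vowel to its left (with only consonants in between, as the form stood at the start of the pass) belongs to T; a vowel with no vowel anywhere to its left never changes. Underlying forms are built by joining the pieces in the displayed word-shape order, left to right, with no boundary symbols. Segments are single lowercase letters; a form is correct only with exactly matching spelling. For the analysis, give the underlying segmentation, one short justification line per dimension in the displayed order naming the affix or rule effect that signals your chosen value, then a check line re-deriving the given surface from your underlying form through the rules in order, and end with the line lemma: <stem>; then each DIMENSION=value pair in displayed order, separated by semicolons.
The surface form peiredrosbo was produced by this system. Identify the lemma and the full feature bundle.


underlying: pe-irod-ros-bo
CLASS=ri - signalled by the affix -bo
NUM=mi - signalled by the affix pe-
RANK=mi - signalled by the affix -ros
check: peirodrosbo -> peiredrosbo
lemma: irod; CLASS=ri; NUM=mi; RANK=mi


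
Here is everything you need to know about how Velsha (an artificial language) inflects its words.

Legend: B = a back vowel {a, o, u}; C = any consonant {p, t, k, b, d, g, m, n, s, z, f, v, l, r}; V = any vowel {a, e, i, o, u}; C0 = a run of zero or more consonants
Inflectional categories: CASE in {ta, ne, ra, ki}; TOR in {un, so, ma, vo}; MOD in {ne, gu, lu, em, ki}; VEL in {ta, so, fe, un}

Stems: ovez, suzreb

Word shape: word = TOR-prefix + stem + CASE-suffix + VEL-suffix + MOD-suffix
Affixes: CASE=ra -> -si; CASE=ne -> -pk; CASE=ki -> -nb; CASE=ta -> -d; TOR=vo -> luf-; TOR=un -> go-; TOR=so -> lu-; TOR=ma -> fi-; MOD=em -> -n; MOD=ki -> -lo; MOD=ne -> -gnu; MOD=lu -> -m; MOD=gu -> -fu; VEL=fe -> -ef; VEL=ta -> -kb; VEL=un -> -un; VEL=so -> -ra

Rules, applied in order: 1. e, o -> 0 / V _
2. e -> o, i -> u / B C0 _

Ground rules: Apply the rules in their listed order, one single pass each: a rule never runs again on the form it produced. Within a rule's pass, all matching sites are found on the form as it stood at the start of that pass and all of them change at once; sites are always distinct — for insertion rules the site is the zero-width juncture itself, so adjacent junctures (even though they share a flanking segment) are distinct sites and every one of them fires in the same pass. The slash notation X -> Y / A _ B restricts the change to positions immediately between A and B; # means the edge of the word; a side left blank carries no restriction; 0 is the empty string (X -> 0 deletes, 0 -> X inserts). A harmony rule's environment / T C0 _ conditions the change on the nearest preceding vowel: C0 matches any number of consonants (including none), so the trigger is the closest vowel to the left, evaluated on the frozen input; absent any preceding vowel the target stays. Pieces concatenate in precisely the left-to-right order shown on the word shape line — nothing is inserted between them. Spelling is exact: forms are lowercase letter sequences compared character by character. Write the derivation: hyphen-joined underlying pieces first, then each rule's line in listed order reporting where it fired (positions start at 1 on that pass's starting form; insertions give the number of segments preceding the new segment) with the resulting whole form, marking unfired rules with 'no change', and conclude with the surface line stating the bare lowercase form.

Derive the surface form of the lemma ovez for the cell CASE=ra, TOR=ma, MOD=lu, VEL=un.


underlying: fi-ovez-si-un-m
1. e, o -> 0 / V _: fires at position(s) 3: fivezsiunm
2. e -> o, i -> u / B C0 _: no change
surface: fivezsiunm


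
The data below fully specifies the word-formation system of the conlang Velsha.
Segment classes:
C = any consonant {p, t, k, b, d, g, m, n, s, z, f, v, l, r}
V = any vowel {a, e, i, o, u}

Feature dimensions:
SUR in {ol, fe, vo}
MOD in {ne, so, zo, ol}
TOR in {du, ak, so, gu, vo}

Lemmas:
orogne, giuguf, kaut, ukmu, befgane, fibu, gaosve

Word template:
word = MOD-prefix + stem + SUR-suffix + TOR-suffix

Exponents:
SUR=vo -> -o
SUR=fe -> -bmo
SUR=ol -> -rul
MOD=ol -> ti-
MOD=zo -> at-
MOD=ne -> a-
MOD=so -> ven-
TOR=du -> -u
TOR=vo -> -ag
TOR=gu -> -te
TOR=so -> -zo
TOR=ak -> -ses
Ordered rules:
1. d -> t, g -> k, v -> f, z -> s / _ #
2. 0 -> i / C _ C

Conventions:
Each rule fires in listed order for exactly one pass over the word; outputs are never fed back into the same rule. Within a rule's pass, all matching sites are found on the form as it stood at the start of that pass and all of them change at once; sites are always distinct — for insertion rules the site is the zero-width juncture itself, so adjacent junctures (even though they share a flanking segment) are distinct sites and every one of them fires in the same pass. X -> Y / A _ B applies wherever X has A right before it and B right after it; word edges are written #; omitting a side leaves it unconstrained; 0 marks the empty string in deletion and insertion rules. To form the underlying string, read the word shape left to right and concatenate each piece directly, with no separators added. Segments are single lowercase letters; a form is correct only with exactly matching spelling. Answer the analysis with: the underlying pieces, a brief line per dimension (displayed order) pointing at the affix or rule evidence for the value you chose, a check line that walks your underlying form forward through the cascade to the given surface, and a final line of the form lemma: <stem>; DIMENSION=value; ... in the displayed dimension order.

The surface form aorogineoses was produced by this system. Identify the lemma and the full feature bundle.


underlying: a-orogne-o-ses
SUR=vo - signalled by the affix -o
MOD=ne - signalled by the affix a-
TOR=ak - signalled by the affix -ses
check: aorogneoses -> aorogneoses -> aorogineoses
lemma: orogne; SUR=vo; MOD=ne; TOR=ak


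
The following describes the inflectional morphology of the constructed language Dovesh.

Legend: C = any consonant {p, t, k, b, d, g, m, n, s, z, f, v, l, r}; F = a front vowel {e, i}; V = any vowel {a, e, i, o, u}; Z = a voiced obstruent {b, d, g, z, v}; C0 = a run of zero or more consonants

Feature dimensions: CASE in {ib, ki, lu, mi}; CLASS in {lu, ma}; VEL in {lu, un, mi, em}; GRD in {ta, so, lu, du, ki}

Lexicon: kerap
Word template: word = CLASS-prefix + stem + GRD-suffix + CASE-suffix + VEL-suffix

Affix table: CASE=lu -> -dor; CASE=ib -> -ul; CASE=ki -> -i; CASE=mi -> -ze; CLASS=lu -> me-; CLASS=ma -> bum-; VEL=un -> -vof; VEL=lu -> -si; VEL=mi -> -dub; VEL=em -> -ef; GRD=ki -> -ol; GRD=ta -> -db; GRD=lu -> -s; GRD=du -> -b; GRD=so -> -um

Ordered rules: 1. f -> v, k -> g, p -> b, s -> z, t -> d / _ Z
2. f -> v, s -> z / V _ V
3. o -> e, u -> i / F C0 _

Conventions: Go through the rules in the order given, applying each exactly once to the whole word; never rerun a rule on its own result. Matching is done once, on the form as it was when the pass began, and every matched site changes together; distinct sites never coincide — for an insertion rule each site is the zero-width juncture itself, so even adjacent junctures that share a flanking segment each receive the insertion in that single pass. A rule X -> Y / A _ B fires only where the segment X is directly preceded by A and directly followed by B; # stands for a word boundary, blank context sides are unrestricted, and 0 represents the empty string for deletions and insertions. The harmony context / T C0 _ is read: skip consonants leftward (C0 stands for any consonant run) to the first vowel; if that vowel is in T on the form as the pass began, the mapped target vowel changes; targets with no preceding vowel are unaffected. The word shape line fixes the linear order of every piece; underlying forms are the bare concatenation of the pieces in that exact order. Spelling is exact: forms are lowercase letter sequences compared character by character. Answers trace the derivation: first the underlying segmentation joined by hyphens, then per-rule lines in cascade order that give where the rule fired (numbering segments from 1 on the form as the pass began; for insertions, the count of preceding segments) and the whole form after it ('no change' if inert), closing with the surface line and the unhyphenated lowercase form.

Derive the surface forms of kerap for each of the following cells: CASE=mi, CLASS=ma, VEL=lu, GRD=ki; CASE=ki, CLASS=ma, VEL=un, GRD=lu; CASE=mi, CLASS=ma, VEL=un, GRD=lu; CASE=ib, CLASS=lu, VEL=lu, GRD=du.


cell CASE=mi, CLASS=ma, VEL=lu, GRD=ki:
underlying: bum-kerap-ol-ze-si
1. f -> v, k -> g, p -> b, s -> z, t -> d / _ Z: no change
2. f -> v, s -> z / V _ V: fires at position(s) 13: bumkerapolzezi
3. o -> e, u -> i / F C0 _: no change
surface: bumkerapolzezi

cell CASE=ki, CLASS=ma, VEL=un, GRD=lu:
underlying: bum-kerap-s-i-vof
1. f -> v, k -> g, p -> b, s -> z, t -> d / _ Z: no change
2. f -> v, s -> z / V _ V: no change
3. o -> e, u -> i / F C0 _: fires at position(s) 12: bumkerapsivef
surface: bumkerapsivef

cell CASE=mi, CLASS=ma, VEL=un, GRD=lu:
underlying: bum-kerap-s-ze-vof
1. f -> v, k -> g, p -> b, s -> z, t -> d / _ Z: fires at position(s) 9: bumkerapzzevof
2. f -> v, s -> z / V _ V: no change
3. o -> e, u -> i / F C0 _: fires at position(s) 13: bumkerapzzevef
surface: bumkerapzzevef

cell CASE=ib, CLASS=lu, VEL=lu, GRD=du:
underlying: me-kerap-b-ul-si
1. f -> v, k -> g, p -> b, s -> z, t -> d / _ Z: fires at position(s) 7: mekerabbulsi
2. f -> v, s -> z / V _ V: no change
3. o -> e, u -> i / F C0 _: no change
surface: mekerabbulsi


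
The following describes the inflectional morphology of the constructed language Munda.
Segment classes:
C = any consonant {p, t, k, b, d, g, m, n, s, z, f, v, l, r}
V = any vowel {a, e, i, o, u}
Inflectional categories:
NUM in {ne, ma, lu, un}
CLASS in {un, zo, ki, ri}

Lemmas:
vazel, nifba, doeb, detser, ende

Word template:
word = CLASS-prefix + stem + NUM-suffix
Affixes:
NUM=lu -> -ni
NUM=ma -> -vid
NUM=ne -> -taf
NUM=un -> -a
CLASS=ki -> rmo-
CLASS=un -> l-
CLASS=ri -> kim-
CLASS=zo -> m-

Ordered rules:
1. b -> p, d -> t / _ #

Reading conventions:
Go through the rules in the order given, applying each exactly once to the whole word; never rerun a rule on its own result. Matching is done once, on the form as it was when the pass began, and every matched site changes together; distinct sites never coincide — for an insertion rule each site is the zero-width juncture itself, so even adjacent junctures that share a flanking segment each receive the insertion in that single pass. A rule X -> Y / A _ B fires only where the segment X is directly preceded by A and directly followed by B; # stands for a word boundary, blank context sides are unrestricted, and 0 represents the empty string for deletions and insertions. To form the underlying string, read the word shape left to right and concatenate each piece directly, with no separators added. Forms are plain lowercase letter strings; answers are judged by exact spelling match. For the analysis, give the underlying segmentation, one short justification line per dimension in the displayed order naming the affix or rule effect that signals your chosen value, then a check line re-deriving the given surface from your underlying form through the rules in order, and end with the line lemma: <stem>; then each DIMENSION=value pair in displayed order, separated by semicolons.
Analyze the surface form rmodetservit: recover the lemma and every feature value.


underlying: rmo-detser-vid
NUM=ma - signalled by the affix -vid
CLASS=ki - signalled by the affix rmo-
check: rmodetservid -> rmodetservit
lemma: detser; NUM=ma; CLASS=ki


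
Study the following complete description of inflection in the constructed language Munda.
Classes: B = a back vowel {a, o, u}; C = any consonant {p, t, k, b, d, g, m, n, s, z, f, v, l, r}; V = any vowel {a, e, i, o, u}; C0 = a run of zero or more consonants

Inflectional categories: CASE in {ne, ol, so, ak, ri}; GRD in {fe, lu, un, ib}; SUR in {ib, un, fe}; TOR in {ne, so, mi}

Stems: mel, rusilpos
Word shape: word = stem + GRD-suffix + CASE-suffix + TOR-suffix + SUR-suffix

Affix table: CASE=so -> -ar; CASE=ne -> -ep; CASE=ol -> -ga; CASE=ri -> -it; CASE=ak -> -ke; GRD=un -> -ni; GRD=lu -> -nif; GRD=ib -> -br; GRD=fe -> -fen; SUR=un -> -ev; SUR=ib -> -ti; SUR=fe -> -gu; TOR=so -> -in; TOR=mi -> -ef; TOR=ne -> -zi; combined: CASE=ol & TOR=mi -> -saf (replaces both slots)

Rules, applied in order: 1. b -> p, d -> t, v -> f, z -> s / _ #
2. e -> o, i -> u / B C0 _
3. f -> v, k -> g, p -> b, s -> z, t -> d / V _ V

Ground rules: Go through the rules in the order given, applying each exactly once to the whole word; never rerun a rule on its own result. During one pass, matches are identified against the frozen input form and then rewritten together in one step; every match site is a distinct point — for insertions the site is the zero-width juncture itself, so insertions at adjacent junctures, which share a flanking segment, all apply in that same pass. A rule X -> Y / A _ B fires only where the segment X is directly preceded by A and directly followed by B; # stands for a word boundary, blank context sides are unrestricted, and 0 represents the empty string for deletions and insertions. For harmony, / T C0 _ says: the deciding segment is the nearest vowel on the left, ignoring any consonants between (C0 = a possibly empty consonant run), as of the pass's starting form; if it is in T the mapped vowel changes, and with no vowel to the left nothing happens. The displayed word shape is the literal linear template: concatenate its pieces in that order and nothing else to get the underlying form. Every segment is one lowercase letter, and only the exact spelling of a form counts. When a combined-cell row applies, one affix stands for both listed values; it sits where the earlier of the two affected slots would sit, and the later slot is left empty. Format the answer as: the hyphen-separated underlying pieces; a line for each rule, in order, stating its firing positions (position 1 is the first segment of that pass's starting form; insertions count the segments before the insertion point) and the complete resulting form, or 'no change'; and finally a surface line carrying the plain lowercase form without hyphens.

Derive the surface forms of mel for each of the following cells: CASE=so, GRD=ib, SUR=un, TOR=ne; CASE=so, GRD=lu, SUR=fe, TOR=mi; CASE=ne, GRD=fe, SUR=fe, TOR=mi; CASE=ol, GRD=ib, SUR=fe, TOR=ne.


cell CASE=so, GRD=ib, SUR=un, TOR=ne:
underlying: mel-br-ar-zi-ev
1. b -> p, d -> t, v -> f, z -> s / _ #: fires at position(s) 11: melbrarzief
2. e -> o, i -> u / B C0 _: fires at position(s) 9: melbrarzuef
3. f -> v, k -> g, p -> b, s -> z, t -> d / V _ V: no change
surface: melbrarzuef

cell CASE=so, GRD=lu, SUR=fe, TOR=mi:
underlying: mel-nif-ar-ef-gu
1. b -> p, d -> t, v -> f, z -> s / _ #: no change
2. e -> o, i -> u / B C0 _: fires at position(s) 9: melnifarofgu
3. f -> v, k -> g, p -> b, s -> z, t -> d / V _ V: fires at position(s) 6: melnivarofgu
surface: melnivarofgu

cell CASE=ne, GRD=fe, SUR=fe, TOR=mi:
underlying: mel-fen-ep-ef-gu
1. b -> p, d -> t, v -> f, z -> s / _ #: no change
2. e -> o, i -> u / B C0 _: no change
3. f -> v, k -> g, p -> b, s -> z, t -> d / V _ V: fires at position(s) 8: melfenebefgu
surface: melfenebefgu

cell CASE=ol, GRD=ib, SUR=fe, TOR=ne:
underlying: mel-br-ga-zi-gu
1. b -> p, d -> t, v -> f, z -> s / _ #: no change
2. e -> o, i -> u / B C0 _: fires at position(s) 9: melbrgazugu
3. f -> v, k -> g, p -> b, s -> z, t -> d / V _ V: no change
surface: melbrgazugu


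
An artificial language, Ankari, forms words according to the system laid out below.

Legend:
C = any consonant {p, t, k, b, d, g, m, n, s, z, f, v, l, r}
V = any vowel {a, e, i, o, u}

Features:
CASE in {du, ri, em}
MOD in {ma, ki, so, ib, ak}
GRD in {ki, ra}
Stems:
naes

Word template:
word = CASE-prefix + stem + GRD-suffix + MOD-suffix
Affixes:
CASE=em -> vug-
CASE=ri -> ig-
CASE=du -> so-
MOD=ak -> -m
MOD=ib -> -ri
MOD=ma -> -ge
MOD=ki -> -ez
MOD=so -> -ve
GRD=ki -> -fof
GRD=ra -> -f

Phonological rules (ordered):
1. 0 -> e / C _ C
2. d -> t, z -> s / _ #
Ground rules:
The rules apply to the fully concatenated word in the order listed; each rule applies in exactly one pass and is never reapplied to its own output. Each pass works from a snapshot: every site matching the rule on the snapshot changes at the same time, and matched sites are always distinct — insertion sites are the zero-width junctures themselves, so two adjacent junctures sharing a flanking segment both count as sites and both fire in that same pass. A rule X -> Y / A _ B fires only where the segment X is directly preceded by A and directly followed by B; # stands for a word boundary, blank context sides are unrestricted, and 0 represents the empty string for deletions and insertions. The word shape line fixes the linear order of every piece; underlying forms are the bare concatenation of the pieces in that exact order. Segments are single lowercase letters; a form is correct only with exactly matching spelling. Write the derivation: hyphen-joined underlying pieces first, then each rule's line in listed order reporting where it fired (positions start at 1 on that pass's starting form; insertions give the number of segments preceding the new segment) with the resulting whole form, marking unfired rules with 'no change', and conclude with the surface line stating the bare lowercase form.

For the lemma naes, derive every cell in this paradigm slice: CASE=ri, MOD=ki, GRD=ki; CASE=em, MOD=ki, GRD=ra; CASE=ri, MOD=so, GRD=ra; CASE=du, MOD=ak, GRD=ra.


cell CASE=ri, MOD=ki, GRD=ki:
underlying: ig-naes-fof-ez
1. 0 -> e / C _ C: inserts after position(s) 2, 6: igenaesefofez
2. d -> t, z -> s / _ #: fires at position(s) 13: igenaesefofes
surface: igenaesefofes

cell CASE=em, MOD=ki, GRD=ra:
underlying: vug-naes-f-ez
1. 0 -> e / C _ C: inserts after position(s) 3, 7: vugenaesefez
2. d -> t, z -> s / _ #: fires at position(s) 12: vugenaesefes
surface: vugenaesefes

cell CASE=ri, MOD=so, GRD=ra:
underlying: ig-naes-f-ve
1. 0 -> e / C _ C: inserts after position(s) 2, 6, 7: igenaesefeve
2. d -> t, z -> s / _ #: no change
surface: igenaesefeve

cell CASE=du, MOD=ak, GRD=ra:
underlying: so-naes-f-m
1. 0 -> e / C _ C: inserts after position(s) 6, 7: sonaesefem
2. d -> t, z -> s / _ #: no change
surface: sonaesefem


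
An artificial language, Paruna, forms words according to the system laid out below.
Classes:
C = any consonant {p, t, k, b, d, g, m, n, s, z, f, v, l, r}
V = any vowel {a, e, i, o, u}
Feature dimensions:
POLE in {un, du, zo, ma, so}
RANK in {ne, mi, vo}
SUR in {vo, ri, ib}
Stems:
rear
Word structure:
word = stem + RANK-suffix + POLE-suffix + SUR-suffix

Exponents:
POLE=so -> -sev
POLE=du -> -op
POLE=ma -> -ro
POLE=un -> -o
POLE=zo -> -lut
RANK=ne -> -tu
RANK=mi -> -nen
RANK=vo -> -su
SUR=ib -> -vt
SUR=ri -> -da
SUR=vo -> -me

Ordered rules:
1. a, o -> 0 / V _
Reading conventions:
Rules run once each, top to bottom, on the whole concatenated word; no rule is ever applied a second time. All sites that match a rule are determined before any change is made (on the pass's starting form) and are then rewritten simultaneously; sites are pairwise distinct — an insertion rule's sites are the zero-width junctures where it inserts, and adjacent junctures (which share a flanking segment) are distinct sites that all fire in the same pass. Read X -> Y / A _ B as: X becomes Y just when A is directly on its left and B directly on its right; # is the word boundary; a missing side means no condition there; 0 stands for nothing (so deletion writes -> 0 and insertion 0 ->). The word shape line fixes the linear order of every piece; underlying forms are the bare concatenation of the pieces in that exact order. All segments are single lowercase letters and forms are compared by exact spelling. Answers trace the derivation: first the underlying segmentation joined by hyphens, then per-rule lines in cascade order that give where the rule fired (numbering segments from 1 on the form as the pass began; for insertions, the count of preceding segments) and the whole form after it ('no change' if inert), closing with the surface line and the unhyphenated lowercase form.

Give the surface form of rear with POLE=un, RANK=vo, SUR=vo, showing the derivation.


underlying: rear-su-o-me
1. a, o -> 0 / V _: fires at position(s) 3, 7: rersume
surface: rersume


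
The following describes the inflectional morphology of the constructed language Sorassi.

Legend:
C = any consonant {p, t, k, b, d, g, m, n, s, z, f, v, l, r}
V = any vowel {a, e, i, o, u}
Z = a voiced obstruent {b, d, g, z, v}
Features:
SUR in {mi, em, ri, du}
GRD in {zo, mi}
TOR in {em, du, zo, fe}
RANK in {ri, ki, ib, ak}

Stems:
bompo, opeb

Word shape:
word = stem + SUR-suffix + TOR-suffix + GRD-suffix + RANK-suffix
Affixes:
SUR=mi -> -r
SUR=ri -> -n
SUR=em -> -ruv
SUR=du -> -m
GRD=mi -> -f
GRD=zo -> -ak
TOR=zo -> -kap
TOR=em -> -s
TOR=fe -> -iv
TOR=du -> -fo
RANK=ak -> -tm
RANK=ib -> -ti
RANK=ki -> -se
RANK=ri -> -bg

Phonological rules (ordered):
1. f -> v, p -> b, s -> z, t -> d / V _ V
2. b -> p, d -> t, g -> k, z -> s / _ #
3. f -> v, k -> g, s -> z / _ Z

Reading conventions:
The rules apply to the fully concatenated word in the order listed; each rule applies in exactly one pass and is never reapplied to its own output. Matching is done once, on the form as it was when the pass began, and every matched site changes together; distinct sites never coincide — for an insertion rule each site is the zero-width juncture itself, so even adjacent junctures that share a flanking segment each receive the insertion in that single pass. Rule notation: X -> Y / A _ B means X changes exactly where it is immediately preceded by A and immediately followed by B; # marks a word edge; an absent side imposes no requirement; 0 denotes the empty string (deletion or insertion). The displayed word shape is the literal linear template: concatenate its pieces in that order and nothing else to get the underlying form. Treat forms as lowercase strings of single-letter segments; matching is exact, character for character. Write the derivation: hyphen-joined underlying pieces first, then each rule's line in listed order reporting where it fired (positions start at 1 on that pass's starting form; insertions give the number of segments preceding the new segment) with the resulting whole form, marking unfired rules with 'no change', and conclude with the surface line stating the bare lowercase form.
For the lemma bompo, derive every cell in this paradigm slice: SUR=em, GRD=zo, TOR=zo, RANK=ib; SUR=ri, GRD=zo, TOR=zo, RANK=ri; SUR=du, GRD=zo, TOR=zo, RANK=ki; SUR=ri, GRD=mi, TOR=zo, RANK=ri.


cell SUR=em, GRD=zo, TOR=zo, RANK=ib:
underlying: bompo-ruv-kap-ak-ti
1. f -> v, p -> b, s -> z, t -> d / V _ V: fires at position(s) 11: bomporuvkabakti
2. b -> p, d -> t, g -> k, z -> s / _ #: no change
3. f -> v, k -> g, s -> z / _ Z: no change
surface: bomporuvkabakti

cell SUR=ri, GRD=zo, TOR=zo, RANK=ri:
underlying: bompo-n-kap-ak-bg
1. f -> v, p -> b, s -> z, t -> d / V _ V: fires at position(s) 9: bomponkabakbg
2. b -> p, d -> t, g -> k, z -> s / _ #: fires at position(s) 13: bomponkabakbk
3. f -> v, k -> g, s -> z / _ Z: fires at position(s) 11: bomponkabagbk
surface: bomponkabagbk

cell SUR=du, GRD=zo, TOR=zo, RANK=ki:
underlying: bompo-m-kap-ak-se
1. f -> v, p -> b, s -> z, t -> d / V _ V: fires at position(s) 9: bompomkabakse
2. b -> p, d -> t, g -> k, z -> s / _ #: no change
3. f -> v, k -> g, s -> z / _ Z: no change
surface: bompomkabakse

cell SUR=ri, GRD=mi, TOR=zo, RANK=ri:
underlying: bompo-n-kap-f-bg
1. f -> v, p -> b, s -> z, t -> d / V _ V: no change
2. b -> p, d -> t, g -> k, z -> s / _ #: fires at position(s) 12: bomponkapfbk
3. f -> v, k -> g, s -> z / _ Z: fires at position(s) 10: bomponkapvbk
surface: bomponkapvbk


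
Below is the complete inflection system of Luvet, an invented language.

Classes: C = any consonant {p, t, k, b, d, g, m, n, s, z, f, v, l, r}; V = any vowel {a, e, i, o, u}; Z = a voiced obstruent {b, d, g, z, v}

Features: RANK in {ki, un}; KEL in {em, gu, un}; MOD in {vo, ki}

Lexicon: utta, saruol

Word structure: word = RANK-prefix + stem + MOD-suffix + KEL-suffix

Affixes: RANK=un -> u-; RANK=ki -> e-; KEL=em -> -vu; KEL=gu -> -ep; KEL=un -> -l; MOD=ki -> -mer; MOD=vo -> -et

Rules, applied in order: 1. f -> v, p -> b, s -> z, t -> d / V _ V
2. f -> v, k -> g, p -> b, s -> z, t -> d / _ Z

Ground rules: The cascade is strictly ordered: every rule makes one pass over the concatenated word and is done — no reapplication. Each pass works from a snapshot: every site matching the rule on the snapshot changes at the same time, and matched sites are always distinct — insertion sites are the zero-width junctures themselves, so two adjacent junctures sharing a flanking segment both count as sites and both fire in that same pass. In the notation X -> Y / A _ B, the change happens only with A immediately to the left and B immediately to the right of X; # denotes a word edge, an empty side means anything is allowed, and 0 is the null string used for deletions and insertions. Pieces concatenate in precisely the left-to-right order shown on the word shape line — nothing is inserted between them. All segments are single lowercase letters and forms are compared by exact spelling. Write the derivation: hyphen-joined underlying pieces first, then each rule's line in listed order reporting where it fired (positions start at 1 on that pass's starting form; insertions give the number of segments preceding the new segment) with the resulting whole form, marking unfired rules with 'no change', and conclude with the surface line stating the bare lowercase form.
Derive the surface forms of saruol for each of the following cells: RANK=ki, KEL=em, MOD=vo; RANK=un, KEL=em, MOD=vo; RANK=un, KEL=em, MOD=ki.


cell RANK=ki, KEL=em, MOD=vo:
underlying: e-saruol-et-vu
1. f -> v, p -> b, s -> z, t -> d / V _ V: fires at position(s) 2: ezaruoletvu
2. f -> v, k -> g, p -> b, s -> z, t -> d / _ Z: fires at position(s) 9: ezaruoledvu
surface: ezaruoledvu

cell RANK=un, KEL=em, MOD=vo:
underlying: u-saruol-et-vu
1. f -> v, p -> b, s -> z, t -> d / V _ V: fires at position(s) 2: uzaruoletvu
2. f -> v, k -> g, p -> b, s -> z, t -> d / _ Z: fires at position(s) 9: uzaruoledvu
surface: uzaruoledvu

cell RANK=un, KEL=em, MOD=ki:
underlying: u-saruol-mer-vu
1. f -> v, p -> b, s -> z, t -> d / V _ V: fires at position(s) 2: uzaruolmervu
2. f -> v, k -> g, p -> b, s -> z, t -> d / _ Z: no change
surface: uzaruolmervu


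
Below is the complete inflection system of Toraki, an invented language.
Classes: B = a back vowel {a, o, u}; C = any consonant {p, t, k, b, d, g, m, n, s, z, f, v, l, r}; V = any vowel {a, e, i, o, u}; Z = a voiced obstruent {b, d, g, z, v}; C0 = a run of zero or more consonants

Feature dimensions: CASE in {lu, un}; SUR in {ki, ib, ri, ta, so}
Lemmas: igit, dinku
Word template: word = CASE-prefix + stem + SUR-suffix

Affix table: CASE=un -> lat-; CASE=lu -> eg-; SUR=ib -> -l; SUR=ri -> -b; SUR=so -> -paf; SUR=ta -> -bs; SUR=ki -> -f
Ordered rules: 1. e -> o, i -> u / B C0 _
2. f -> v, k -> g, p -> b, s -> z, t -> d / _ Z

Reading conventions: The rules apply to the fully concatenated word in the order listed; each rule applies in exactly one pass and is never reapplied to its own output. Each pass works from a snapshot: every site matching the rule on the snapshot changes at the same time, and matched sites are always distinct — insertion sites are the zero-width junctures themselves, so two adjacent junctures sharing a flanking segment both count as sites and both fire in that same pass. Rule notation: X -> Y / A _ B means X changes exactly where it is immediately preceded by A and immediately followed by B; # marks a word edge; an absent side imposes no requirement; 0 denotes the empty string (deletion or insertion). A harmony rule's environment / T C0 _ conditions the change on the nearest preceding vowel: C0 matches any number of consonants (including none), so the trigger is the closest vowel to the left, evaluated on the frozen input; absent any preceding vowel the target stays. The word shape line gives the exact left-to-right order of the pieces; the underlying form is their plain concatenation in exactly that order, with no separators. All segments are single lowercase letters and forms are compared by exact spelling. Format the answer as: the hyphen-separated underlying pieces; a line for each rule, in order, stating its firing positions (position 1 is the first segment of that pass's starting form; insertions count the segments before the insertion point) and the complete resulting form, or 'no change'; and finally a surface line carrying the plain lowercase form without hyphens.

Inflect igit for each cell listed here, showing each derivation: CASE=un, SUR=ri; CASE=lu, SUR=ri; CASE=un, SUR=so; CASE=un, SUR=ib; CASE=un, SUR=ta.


cell CASE=un, SUR=ri:
underlying: lat-igit-b
1. e -> o, i -> u / B C0 _: fires at position(s) 4: latugitb
2. f -> v, k -> g, p -> b, s -> z, t -> d / _ Z: fires at position(s) 7: latugidb
surface: latugidb

cell CASE=lu, SUR=ri:
underlying: eg-igit-b
1. e -> o, i -> u / B C0 _: no change
2. f -> v, k -> g, p -> b, s -> z, t -> d / _ Z: fires at position(s) 6: egigidb
surface: egigidb

cell CASE=un, SUR=so:
underlying: lat-igit-paf
1. e -> o, i -> u / B C0 _: fires at position(s) 4: latugitpaf
2. f -> v, k -> g, p -> b, s -> z, t -> d / _ Z: no change
surface: latugitpaf

cell CASE=un, SUR=ib:
underlying: lat-igit-l
1. e -> o, i -> u / B C0 _: fires at position(s) 4: latugitl
2. f -> v, k -> g, p -> b, s -> z, t -> d / _ Z: no change
surface: latugitl

cell CASE=un, SUR=ta:
underlying: lat-igit-bs
1. e -> o, i -> u / B C0 _: fires at position(s) 4: latugitbs
2. f -> v, k -> g, p -> b, s -> z, t -> d / _ Z: fires at position(s) 7: latugidbs
surface: latugidbs


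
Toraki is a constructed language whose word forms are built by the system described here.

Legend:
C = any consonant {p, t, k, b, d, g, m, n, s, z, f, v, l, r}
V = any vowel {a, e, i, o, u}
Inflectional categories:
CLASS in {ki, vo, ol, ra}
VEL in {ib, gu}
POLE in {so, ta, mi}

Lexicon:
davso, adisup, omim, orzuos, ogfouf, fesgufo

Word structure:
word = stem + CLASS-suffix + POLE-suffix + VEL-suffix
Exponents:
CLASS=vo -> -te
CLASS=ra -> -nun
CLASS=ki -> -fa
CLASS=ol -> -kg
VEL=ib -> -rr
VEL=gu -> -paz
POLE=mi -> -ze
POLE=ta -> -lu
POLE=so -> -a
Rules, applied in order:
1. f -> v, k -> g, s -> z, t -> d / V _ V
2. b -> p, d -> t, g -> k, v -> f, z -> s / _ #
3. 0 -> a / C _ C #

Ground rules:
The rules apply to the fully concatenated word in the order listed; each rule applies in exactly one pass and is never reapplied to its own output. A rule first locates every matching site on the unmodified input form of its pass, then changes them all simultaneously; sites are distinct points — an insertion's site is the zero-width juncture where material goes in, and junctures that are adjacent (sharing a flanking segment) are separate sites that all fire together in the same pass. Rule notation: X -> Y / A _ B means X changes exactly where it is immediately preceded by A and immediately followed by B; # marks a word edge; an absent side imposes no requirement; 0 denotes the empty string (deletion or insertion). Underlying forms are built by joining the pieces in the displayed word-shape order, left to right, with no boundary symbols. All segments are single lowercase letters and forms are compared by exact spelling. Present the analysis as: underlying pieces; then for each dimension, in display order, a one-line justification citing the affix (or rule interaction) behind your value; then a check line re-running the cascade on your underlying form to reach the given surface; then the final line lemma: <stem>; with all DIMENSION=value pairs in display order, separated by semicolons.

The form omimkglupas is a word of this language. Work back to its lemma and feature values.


underlying: omim-kg-lu-paz
CLASS=ol - signalled by the affix -kg
VEL=gu - signalled by the affix -paz
POLE=ta - signalled by the affix -lu
check: omimkglupaz -> omimkglupaz -> omimkglupas -> omimkglupas
lemma: omim; CLASS=ol; VEL=gu; POLE=ta
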